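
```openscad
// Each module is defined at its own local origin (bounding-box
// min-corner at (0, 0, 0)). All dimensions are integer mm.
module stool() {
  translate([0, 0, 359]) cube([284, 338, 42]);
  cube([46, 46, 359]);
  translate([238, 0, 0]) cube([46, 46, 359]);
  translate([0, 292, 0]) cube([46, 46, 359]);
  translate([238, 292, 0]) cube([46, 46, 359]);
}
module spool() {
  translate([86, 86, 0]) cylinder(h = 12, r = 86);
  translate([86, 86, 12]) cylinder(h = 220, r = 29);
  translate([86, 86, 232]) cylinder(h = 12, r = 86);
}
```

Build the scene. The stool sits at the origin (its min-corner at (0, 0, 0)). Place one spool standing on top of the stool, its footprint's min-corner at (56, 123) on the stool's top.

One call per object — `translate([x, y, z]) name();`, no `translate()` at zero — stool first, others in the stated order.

stool();
translate([56, 123, 401]) spool();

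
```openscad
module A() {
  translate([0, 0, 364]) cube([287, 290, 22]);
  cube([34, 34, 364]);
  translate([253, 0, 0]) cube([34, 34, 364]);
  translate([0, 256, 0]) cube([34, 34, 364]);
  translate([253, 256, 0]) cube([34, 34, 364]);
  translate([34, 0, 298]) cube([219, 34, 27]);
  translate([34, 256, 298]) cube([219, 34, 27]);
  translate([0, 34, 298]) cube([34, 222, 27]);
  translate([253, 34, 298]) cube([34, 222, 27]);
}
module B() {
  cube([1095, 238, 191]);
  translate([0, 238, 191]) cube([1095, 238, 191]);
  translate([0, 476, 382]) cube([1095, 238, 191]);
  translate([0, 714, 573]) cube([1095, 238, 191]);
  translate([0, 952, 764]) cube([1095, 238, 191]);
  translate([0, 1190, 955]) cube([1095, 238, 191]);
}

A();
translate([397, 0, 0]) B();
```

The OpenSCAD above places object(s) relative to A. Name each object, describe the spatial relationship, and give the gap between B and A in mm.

A is a stool. B is a staircase. The staircase is on the floor beside the stool on its +x side. The gap between the staircase and the stool is 110 mm.

The staircase's nearest face is 110 mm from the stool's +x face.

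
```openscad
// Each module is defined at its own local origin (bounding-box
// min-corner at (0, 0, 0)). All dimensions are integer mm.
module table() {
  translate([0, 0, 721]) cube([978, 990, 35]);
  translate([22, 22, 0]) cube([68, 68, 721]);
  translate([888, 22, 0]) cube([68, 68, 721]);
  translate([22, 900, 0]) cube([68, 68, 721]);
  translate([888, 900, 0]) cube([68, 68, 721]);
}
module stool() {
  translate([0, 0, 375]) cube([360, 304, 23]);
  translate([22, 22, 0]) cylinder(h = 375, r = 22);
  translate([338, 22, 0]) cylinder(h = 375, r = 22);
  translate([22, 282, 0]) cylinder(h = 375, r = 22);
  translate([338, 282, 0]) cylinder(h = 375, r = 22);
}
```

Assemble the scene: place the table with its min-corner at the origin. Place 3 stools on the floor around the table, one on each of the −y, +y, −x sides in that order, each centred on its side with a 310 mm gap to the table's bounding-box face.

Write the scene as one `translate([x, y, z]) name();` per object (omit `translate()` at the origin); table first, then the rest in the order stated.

table();
translate([309, -614, 0]) stool();
translate([309, 1300, 0]) stool();
translate([-670, 343, 0]) stool();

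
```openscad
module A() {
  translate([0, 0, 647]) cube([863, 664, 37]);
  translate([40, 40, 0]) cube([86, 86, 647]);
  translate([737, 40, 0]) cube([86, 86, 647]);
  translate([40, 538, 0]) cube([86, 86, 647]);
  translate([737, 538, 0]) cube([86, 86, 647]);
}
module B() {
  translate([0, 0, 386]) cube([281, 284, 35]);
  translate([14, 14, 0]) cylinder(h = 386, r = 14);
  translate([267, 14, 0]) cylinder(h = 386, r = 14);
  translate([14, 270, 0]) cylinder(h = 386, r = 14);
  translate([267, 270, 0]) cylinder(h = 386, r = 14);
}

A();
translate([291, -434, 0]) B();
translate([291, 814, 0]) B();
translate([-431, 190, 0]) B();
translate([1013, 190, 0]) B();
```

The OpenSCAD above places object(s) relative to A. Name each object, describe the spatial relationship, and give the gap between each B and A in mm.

A is a table. B is a stool. Four stools sit around the table at the −y, +y, −x, +x sides. The gap between each stool and the table is 150 mm.

Each stool's nearest face is 150 mm from the table's bounding box.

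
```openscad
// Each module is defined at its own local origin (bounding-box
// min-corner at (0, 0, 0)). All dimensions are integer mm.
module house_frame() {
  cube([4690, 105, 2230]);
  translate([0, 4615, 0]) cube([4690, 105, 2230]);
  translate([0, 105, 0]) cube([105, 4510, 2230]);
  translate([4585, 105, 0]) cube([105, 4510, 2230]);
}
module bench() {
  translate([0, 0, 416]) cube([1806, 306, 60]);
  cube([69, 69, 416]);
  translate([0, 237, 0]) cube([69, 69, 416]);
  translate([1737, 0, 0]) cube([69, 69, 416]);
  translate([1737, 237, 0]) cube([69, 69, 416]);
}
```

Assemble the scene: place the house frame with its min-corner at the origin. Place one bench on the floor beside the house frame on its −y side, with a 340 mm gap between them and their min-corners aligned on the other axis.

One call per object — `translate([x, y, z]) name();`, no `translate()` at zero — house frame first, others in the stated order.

house_frame();
translate([0, -646, 0]) bench();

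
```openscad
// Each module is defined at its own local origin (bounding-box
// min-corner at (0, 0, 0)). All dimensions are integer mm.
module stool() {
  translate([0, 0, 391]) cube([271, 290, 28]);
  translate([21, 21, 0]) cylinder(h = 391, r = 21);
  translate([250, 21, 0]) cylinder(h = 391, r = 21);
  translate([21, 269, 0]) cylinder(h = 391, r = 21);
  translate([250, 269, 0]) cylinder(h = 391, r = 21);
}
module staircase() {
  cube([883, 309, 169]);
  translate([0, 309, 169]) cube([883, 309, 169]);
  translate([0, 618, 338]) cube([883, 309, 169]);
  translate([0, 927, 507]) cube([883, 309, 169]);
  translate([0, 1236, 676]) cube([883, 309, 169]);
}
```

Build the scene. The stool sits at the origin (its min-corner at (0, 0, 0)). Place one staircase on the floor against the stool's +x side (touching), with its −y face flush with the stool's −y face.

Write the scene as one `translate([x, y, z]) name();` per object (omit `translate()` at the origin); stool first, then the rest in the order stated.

stool();
translate([271, 0, 0]) staircase();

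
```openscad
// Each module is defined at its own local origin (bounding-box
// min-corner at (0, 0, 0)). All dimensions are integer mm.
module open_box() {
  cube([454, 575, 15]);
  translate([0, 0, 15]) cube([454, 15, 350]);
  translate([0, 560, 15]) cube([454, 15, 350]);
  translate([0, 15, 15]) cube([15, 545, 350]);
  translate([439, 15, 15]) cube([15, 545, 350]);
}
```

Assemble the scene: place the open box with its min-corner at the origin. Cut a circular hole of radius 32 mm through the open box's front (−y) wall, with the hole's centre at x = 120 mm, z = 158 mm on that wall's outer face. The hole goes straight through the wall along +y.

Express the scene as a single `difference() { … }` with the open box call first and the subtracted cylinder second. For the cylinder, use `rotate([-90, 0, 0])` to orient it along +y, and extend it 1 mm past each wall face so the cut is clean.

difference() {
  open_box();
  translate([120, -1, 158]) rotate([-90, 0, 0]) cylinder(h = 17, r = 32);
}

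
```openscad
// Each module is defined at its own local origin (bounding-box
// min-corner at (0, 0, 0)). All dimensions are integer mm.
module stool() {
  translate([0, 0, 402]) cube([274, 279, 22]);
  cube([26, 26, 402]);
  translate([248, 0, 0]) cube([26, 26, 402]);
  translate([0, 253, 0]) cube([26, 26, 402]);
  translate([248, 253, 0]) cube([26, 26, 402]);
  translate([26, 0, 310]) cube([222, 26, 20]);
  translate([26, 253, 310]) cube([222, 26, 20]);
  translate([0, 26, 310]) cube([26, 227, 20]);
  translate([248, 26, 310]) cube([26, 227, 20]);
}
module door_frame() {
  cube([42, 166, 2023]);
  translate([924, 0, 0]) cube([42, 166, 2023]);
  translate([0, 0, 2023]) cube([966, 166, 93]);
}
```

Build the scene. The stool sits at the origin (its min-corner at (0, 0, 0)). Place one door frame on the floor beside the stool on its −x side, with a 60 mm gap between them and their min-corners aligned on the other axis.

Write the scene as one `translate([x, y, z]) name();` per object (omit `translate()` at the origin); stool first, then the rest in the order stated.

stool();
translate([-1026, 0, 0]) door_frame();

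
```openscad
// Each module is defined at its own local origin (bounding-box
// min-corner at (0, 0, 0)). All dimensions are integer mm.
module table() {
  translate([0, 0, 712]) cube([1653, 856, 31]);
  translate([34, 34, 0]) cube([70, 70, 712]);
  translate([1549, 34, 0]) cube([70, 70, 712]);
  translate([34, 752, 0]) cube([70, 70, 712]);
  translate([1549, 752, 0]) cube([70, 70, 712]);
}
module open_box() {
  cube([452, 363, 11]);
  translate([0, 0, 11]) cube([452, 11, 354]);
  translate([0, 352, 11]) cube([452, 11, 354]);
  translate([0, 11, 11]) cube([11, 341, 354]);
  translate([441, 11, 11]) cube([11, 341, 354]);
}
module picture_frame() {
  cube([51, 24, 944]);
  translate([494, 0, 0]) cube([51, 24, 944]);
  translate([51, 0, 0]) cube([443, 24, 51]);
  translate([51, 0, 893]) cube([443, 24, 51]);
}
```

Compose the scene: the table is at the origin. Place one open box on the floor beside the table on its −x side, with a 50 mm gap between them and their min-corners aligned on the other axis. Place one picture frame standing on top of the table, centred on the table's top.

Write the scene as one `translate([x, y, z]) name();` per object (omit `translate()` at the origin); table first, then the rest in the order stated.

table();
translate([-502, 0, 0]) open_box();
translate([554, 416, 743]) picture_frame();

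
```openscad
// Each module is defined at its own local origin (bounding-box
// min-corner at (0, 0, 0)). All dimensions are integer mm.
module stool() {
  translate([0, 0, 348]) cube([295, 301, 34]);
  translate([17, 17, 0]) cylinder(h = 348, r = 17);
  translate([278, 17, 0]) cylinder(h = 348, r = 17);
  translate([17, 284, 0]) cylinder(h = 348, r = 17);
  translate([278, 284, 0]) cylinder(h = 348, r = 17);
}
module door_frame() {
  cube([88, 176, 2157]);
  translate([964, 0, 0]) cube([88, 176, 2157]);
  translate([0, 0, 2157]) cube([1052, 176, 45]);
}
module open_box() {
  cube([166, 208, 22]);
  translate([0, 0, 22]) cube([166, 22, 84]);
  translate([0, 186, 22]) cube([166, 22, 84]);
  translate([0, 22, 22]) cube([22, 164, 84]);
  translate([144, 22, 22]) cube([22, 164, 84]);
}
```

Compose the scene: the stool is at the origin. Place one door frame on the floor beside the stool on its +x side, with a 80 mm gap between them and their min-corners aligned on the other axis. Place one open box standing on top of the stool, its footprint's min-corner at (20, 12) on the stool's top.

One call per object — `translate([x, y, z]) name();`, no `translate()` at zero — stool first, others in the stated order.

stool();
translate([375, 0, 0]) door_frame();
translate([20, 12, 382]) open_box();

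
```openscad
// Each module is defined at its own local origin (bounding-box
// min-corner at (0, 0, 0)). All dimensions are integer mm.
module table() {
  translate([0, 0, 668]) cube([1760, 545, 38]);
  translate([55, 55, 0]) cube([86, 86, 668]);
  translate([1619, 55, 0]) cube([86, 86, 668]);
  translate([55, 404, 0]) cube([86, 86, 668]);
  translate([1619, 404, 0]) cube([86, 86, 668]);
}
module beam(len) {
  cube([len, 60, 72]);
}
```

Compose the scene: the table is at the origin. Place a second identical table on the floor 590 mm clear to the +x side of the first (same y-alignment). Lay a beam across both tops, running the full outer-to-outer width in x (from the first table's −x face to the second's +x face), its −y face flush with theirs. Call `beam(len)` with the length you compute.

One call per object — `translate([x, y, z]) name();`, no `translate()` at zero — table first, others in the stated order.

table();
translate([2350, 0, 0]) table();
translate([0, 0, 706]) beam(4110);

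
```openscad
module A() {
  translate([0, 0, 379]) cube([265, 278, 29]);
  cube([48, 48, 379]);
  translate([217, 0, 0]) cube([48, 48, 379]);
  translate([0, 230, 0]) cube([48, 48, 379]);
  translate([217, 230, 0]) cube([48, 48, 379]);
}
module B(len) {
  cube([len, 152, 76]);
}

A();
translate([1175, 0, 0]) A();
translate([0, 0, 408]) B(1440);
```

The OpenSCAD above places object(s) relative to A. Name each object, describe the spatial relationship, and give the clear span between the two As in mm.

Second stool starts at x = 1175; first ends at x = 265; clear span = 1175 − 265 = 910 mm.

A is a stool. B is a beam. A beam spans the tops of two stools. The clear span between the two stools is 910 mm.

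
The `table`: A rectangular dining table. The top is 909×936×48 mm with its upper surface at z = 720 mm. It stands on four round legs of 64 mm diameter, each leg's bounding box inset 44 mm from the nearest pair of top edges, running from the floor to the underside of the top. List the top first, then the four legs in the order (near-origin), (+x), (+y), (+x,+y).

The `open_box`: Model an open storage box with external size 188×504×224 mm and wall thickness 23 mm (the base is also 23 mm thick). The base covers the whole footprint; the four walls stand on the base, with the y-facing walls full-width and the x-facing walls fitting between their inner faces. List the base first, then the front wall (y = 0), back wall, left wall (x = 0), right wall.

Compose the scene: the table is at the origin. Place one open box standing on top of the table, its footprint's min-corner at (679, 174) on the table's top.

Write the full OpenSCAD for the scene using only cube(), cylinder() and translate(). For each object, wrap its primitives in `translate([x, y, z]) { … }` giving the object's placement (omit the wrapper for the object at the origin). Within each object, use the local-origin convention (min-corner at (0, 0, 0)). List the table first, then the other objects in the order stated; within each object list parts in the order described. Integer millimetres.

translate([0, 0, 672]) cube([909, 936, 48]);
translate([76, 76, 0]) cylinder(h = 672, r = 32);
translate([833, 76, 0]) cylinder(h = 672, r = 32);
translate([76, 860, 0]) cylinder(h = 672, r = 32);
translate([833, 860, 0]) cylinder(h = 672, r = 32);
translate([679, 174, 720]) {
  cube([188, 504, 23]);
  translate([0, 0, 23]) cube([188, 23, 201]);
  translate([0, 481, 23]) cube([188, 23, 201]);
  translate([0, 23, 23]) cube([23, 458, 201]);
  translate([165, 23, 23]) cube([23, 458, 201]);
}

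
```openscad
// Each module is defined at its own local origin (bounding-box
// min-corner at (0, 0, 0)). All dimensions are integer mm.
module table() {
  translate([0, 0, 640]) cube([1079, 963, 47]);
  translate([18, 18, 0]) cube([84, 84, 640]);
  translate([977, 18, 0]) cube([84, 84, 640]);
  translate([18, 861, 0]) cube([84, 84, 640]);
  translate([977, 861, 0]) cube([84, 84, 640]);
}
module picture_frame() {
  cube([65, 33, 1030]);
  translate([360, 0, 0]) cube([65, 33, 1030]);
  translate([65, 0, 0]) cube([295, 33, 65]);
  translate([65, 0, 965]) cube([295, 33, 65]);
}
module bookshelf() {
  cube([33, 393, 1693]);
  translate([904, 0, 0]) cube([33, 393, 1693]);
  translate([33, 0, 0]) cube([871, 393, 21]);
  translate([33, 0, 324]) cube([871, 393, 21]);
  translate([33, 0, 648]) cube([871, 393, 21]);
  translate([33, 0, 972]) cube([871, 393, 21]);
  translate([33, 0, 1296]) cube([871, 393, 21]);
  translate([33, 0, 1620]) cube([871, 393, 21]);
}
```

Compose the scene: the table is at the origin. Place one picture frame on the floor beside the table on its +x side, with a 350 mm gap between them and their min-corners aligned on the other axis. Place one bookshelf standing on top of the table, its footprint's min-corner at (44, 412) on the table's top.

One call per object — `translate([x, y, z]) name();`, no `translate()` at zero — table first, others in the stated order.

table();
translate([1429, 0, 0]) picture_frame();
translate([44, 412, 687]) bookshelf();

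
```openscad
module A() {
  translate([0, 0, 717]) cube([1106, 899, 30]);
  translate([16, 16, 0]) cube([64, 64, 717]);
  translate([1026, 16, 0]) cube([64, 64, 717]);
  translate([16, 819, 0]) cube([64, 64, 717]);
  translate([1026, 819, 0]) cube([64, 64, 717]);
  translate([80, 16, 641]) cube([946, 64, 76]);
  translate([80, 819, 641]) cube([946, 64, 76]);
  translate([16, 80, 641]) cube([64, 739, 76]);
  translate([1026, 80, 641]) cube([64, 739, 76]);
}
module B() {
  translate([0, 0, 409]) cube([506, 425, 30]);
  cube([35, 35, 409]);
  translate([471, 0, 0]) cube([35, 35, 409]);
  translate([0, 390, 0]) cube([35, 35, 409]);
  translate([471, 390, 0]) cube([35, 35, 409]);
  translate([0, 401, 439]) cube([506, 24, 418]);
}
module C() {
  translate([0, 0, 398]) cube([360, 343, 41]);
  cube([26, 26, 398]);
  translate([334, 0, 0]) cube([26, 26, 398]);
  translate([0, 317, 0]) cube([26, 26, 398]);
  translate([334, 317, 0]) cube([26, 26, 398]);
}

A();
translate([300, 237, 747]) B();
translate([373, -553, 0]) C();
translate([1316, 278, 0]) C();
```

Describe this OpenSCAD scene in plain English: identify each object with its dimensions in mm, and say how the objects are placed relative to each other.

A is a table with a 1106×899 mm rectangular top, 30 mm thick, top surface at z = 747 mm, supported by four 64×64 mm square legs, each inset 16 mm from the nearest pair of top edges, running from the floor. Four apron rails, 64 mm thick and 76 mm tall, run between adjacent legs with their top edges flush with the underside of the top and their outer faces flush with the legs' outer faces.

B is a chair: 506×425 mm seat, 30 mm thick, top at z = 439 mm, on four 35 mm square corner legs flush with the seat edges. A 24 mm thick backrest slab spans the full seat width, extending 418 mm above the seat top, its back face flush with the seat's +y edge.

C is a simple wooden stool: a rectangular seat 360 mm (x) by 343 mm (y), 41 mm thick, top face at z = 439 mm, on four square legs, each 26×26 mm in cross-section. The legs rest on z = 0, each flush with a corner of the seat.

The chair is on top of the table, centred. Two stools sit around the table at the −y, +x sides.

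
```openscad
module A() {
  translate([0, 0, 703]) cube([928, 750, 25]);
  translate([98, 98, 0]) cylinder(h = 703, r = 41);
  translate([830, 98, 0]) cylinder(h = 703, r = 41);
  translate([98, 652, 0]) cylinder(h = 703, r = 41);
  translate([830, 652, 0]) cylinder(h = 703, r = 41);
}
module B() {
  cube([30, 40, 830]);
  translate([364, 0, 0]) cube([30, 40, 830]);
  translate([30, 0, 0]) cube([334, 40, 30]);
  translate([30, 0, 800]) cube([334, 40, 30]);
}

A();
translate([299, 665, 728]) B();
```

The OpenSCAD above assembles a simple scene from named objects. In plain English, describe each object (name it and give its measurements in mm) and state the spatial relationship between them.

A is a table: top 928 mm (x) × 750 mm (y), 25 mm thick, upper face at z = 728 mm, on four round legs of 82 mm diameter, each leg's bounding box inset 57 mm from the nearest pair of top edges, running from z = 0 to the bottom of the top.

B is a rectangular picture frame lying in the x–z plane (depth along y). The opening is 334 mm wide (x) by 770 mm tall (z), surrounded by a border 30 mm wide on all four sides. The frame is 40 mm deep and is made of two full-height vertical stiles with two horizontal rails fitted between them.

The picture frame is on top of the table.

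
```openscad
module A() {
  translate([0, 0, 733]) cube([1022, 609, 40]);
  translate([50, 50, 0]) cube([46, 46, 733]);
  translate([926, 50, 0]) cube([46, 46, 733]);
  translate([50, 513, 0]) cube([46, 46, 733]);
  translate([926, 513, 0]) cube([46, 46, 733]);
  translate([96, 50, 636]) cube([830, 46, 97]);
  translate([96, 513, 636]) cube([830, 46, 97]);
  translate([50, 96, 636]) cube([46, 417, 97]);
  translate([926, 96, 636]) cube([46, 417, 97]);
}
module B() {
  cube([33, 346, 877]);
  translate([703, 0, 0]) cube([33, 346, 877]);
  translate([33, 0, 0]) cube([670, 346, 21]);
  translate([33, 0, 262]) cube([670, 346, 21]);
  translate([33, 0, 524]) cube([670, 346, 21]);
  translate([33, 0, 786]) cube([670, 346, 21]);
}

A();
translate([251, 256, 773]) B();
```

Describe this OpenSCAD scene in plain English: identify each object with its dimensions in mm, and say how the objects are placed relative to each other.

A is a rectangular dining table. The top is 1022×609×40 mm with its upper surface at z = 773 mm. It stands on four 46×46 mm square legs, each inset 50 mm from the nearest pair of top edges, running from the floor to the underside of the top. Four apron rails, 46 mm thick and 97 mm tall, run between adjacent legs with their top edges flush with the underside of the top and their outer faces flush with the legs' outer faces.

B is an open bookshelf. Two side panels, each 33 mm thick, 346 mm deep and 877 mm tall, stand 736 mm apart (outside-to-outside). Between them sit 4 shelves, each 21 mm thick and 346 mm deep, spanning the full gap between the sides. The bottom shelf rests on the floor (its underside at z = 0) and the clear gap between one shelf's top and the next shelf's underside is 241 mm.

The bookshelf is on top of the table.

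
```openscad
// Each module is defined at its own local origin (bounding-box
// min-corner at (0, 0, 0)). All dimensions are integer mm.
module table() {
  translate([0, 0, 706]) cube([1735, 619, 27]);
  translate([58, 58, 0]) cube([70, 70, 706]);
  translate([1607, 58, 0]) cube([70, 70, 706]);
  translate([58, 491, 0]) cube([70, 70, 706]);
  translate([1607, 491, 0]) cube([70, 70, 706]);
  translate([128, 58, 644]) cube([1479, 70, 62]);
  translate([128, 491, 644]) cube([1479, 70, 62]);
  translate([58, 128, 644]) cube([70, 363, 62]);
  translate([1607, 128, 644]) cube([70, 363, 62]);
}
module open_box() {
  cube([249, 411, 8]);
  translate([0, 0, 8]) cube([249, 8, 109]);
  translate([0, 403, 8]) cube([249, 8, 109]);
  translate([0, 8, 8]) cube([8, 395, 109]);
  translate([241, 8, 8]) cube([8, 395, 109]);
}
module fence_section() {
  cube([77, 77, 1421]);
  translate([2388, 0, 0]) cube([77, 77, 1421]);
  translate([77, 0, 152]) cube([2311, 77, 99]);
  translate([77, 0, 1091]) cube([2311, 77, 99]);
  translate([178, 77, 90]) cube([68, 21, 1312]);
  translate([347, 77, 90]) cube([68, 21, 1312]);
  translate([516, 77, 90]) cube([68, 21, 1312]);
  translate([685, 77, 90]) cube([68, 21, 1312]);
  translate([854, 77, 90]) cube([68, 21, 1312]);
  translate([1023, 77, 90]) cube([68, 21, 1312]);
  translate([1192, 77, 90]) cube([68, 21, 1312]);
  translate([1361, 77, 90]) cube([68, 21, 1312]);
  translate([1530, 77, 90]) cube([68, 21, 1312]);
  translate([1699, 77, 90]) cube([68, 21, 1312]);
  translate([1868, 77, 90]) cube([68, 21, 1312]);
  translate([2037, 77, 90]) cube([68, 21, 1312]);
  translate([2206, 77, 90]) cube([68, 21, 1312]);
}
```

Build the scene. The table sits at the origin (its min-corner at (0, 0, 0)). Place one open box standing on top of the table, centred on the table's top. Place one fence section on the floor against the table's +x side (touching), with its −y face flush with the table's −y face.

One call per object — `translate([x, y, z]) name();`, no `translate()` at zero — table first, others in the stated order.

table();
translate([743, 104, 733]) open_box();
translate([1735, 0, 0]) fence_section();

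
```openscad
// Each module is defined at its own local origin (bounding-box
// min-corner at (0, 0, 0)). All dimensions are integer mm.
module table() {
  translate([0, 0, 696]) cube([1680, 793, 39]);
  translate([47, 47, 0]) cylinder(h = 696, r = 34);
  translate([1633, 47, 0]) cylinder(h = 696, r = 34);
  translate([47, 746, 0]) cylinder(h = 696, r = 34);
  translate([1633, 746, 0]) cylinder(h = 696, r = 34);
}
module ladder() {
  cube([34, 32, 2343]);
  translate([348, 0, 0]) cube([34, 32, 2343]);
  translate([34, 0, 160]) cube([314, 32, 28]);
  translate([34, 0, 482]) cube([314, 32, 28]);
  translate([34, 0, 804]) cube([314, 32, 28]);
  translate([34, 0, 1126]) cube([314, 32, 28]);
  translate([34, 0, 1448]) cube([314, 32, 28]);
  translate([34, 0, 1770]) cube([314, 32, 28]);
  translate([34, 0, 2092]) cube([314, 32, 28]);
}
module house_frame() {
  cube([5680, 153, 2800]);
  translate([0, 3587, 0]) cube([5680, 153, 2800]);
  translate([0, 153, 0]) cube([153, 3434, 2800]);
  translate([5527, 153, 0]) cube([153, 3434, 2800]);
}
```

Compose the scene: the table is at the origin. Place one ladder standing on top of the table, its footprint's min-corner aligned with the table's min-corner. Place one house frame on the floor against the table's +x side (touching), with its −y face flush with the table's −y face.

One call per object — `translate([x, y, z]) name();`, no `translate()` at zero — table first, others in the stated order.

table();
translate([0, 0, 735]) ladder();
translate([1680, 0, 0]) house_frame();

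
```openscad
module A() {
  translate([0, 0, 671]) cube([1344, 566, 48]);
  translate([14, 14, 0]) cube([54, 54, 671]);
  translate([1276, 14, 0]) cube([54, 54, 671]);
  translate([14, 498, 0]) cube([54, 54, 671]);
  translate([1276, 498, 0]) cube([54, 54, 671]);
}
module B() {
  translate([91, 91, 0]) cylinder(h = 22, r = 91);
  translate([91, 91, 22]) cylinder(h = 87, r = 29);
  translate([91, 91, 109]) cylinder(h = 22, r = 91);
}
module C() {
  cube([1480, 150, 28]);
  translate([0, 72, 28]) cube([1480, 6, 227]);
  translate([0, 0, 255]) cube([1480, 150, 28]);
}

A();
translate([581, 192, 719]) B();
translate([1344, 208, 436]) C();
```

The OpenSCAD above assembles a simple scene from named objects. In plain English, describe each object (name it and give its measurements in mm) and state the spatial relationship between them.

A is a rectangular dining table. The top is 1344×566×48 mm with its upper surface at z = 719 mm. It stands on four 54×54 mm square legs, each inset 14 mm from the nearest pair of top edges, running from the floor to the underside of the top.

B is a spool: two coaxial disc flanges of radius 91 mm and thickness 22 mm, joined by a core cylinder of radius 29 mm and height 87 mm. The lower flange rests on z = 0 and the three cylinders share a vertical axis.

C is an I-beam lying along x, 1480 mm long. Overall section height 283 mm. Two flanges 150 mm wide (y) and 28 mm thick, one on the floor and one at the top; a web 6 mm thick runs between them, centred on the flange width.

The spool is on top of the table, centred. The I-beam is beside the table with their tops flush at z = 719.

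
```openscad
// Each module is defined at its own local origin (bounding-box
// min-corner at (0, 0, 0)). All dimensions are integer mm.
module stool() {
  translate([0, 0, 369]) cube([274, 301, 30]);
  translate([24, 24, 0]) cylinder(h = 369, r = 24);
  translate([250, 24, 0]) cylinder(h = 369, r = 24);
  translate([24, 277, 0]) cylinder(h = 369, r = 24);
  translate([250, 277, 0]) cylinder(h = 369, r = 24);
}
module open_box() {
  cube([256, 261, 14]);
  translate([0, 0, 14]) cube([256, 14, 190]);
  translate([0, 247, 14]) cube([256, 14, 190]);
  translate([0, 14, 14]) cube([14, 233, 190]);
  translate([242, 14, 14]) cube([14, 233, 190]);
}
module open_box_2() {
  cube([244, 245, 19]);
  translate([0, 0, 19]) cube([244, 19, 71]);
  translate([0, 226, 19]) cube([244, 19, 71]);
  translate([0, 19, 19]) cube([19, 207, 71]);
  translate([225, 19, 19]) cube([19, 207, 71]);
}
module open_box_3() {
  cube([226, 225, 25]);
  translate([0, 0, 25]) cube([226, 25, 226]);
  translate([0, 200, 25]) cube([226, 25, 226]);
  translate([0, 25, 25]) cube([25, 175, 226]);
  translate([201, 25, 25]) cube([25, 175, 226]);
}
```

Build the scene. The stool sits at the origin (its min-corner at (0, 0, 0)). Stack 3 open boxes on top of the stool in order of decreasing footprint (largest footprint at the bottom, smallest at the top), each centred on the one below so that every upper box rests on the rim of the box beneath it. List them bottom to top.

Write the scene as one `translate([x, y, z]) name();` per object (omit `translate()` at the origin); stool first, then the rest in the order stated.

stool();
translate([9, 20, 399]) open_box();
translate([15, 28, 603]) open_box_2();
translate([24, 38, 693]) open_box_3();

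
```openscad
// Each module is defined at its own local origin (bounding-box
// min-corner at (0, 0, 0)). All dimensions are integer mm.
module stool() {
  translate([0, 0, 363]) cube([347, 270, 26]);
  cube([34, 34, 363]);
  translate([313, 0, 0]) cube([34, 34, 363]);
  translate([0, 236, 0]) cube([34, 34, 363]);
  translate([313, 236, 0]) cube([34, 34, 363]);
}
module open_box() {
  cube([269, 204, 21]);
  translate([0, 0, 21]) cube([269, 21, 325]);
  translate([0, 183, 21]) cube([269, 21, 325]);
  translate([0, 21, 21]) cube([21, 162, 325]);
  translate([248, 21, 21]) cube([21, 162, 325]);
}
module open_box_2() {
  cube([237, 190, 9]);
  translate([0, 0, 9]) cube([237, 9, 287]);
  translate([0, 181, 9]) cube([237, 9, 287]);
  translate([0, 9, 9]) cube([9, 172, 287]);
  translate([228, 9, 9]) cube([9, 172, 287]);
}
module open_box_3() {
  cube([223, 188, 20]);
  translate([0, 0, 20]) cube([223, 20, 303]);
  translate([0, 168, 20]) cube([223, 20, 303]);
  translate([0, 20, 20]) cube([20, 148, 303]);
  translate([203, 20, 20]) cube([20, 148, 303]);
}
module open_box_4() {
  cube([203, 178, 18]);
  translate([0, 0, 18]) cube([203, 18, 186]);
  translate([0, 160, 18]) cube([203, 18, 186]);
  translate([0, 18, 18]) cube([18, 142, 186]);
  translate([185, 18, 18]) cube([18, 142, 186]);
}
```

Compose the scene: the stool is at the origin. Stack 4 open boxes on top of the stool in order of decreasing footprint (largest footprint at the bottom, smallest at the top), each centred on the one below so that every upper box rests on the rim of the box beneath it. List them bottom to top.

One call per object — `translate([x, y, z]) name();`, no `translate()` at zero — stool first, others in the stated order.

stool();
translate([39, 33, 389]) open_box();
translate([55, 40, 735]) open_box_2();
translate([62, 41, 1031]) open_box_3();
translate([72, 46, 1354]) open_box_4();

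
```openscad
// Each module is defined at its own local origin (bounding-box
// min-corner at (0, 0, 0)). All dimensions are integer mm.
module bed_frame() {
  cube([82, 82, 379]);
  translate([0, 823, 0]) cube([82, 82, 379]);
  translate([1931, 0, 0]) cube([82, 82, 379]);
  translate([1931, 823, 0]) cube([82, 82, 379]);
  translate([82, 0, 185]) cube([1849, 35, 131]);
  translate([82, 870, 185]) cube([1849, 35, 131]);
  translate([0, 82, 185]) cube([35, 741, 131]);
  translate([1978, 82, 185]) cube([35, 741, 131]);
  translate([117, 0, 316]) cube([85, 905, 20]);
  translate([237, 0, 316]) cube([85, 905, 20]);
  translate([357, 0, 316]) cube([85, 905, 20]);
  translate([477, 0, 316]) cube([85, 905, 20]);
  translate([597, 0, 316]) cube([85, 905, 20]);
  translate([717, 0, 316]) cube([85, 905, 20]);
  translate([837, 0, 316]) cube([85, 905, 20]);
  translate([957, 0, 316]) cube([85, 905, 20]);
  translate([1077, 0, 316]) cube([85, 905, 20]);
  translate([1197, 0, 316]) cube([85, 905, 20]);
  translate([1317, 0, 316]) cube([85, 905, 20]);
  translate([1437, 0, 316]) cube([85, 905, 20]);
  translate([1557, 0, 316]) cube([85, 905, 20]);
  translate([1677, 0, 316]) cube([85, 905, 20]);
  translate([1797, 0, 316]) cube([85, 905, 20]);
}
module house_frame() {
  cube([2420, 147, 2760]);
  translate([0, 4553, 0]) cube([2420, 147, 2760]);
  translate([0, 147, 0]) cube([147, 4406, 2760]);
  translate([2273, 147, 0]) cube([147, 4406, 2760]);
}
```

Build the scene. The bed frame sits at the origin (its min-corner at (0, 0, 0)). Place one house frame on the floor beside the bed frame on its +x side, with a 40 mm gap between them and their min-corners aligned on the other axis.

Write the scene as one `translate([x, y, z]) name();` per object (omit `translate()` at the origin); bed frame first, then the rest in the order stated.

bed_frame();
translate([2053, 0, 0]) house_frame();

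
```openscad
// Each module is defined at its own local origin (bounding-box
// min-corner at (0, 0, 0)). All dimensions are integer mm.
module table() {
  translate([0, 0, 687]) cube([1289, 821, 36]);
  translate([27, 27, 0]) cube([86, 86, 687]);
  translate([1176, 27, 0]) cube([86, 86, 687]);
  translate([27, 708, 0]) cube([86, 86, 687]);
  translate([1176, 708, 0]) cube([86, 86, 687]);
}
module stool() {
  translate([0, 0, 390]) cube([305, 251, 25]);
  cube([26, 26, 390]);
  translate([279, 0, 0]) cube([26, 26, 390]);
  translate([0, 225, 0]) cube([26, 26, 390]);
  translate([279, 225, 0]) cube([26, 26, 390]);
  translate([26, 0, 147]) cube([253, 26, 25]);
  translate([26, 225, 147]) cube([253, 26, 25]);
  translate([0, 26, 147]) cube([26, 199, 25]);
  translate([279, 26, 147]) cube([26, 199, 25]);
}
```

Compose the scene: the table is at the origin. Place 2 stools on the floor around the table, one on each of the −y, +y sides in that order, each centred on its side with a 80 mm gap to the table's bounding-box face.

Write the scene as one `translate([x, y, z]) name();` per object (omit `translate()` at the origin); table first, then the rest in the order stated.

table();
translate([492, -331, 0]) stool();
translate([492, 901, 0]) stool();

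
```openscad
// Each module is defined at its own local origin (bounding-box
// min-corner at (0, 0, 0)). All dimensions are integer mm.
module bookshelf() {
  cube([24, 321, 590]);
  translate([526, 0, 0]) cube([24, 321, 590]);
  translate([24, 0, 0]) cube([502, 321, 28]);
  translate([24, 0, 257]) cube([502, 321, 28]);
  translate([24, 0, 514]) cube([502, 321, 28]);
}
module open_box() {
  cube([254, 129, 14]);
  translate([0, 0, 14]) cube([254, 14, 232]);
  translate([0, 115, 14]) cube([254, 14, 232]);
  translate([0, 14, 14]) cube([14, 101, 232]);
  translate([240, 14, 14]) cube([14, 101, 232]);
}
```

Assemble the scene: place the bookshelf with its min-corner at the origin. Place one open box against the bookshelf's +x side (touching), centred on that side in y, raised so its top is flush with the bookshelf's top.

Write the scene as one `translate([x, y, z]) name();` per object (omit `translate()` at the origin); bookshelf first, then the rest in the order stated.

bookshelf();
translate([550, 96, 344]) open_box();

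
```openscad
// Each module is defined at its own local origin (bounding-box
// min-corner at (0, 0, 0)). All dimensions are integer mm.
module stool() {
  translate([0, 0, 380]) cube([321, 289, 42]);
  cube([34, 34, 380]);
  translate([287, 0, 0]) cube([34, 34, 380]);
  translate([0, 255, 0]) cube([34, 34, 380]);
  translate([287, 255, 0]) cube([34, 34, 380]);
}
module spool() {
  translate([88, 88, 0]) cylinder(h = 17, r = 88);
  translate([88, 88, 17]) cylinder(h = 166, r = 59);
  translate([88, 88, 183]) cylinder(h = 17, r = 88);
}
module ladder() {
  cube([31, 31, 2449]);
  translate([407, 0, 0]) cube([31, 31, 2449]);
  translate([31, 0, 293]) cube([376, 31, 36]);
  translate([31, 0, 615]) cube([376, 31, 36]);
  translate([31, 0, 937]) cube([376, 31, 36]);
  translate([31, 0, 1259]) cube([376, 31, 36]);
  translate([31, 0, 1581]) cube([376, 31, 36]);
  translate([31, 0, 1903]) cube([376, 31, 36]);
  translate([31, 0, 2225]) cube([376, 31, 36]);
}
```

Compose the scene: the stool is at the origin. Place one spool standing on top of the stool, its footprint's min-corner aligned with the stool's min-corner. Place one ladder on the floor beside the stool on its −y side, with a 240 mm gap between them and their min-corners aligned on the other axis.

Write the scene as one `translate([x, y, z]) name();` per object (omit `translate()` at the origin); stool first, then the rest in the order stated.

stool();
translate([0, 0, 422]) spool();
translate([0, -271, 0]) ladder();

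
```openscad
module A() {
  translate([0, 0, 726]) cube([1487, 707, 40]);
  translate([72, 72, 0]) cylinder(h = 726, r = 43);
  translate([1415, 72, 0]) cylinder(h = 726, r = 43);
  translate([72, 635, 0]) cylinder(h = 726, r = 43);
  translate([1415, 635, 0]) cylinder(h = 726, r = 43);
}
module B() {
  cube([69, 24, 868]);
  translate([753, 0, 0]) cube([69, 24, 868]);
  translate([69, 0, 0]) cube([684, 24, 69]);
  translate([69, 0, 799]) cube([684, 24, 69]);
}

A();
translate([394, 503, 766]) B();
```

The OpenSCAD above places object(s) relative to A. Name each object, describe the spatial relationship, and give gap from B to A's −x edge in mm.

The picture frame's min-x is at 394; the table's min-x is 0; gap = 394 mm.

A is a table. B is a picture frame. The picture frame is on top of the table. The gap from the picture frame to the table's −x edge is 394 mm.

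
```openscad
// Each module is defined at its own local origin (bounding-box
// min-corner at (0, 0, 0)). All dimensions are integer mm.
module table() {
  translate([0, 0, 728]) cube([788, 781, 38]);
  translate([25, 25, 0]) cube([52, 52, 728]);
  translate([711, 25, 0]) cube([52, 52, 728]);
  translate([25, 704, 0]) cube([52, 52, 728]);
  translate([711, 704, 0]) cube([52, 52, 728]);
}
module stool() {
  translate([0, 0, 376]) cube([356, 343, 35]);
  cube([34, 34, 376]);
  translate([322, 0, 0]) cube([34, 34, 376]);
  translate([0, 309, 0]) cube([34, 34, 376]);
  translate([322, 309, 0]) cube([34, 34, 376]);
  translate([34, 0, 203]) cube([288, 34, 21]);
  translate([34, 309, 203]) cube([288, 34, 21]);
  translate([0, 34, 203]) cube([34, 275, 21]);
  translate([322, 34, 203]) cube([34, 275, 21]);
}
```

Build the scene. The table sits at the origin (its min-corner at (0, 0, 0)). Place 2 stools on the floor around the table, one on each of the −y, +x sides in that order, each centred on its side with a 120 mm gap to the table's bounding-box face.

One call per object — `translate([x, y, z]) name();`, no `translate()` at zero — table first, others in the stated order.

table();
translate([216, -463, 0]) stool();
translate([908, 219, 0]) stool();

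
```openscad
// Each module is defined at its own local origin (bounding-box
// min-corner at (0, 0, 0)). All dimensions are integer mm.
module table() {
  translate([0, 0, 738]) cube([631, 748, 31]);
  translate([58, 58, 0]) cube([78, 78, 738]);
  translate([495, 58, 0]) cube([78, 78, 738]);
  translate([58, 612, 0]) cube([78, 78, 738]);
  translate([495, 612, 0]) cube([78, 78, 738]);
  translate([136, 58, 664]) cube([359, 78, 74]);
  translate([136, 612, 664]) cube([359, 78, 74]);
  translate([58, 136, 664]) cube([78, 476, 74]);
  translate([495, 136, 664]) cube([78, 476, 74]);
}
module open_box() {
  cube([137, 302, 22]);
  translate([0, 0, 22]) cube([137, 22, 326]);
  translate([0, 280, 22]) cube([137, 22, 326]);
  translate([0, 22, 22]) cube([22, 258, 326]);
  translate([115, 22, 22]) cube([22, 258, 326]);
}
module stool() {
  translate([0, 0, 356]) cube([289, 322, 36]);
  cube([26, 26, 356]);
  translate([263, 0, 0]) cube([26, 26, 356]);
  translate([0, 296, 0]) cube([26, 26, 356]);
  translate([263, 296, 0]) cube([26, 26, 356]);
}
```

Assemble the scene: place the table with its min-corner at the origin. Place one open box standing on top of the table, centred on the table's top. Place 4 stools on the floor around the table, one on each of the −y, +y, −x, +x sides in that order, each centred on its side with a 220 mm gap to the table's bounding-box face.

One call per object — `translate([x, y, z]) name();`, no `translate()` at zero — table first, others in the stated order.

table();
translate([247, 223, 769]) open_box();
translate([171, -542, 0]) stool();
translate([171, 968, 0]) stool();
translate([-509, 213, 0]) stool();
translate([851, 213, 0]) stool();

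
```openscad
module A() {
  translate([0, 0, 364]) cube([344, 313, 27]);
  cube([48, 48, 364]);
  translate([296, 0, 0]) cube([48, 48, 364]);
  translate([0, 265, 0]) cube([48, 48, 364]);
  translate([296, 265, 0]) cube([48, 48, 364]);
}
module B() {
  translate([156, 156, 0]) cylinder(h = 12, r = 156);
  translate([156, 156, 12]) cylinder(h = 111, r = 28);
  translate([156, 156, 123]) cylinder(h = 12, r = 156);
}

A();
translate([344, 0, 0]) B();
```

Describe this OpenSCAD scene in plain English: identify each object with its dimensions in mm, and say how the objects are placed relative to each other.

A is a four-legged stool. The seat is 344×313 mm, 27 mm thick, top at z = 391 mm. It stands on four square legs, each 48×48 mm in cross-section, from z = 0 to the seat underside, each flush with a corner of the seat.

B is a spool: two coaxial disc flanges of radius 156 mm and thickness 12 mm, joined by a core cylinder of radius 28 mm and height 111 mm. The lower flange rests on z = 0 and the three cylinders share a vertical axis.

The spool is against the stool's +x side, with their −y faces flush.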